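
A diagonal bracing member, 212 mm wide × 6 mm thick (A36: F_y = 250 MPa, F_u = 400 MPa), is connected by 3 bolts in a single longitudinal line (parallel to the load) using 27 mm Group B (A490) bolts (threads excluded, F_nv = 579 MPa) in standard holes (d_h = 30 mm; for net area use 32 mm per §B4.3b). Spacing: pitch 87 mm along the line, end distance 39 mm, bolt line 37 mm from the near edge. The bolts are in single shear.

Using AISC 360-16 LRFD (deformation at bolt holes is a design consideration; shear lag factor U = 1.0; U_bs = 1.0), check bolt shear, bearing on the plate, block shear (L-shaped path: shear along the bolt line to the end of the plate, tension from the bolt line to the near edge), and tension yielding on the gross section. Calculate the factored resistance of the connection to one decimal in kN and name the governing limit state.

Bolt shear: A_b = π(27)²/4 = 572.56 mm². φR_n = 0.75 × 579 × 572.56 × 3 × 1 = 745.9 kN.
Bearing (6 mm plate, F_u = 400 MPa): end bolts L_c = 39 − 30/2 = 24, R_n = min(1.2×24×6×400, 2.4×27×6×400) = 69.12 kN/bolt; interior L_c = 87 − 30 = 57, R_n = 155.52 kN/bolt. φR_n = 0.75 × (1×69.12 + 2×155.52) = 285.1 kN.
Block shear: shear path 1×[39+2×87] = 1×213 mm, A_gv = 1278, A_nv = 1×(213 − 2.5×32)×6 = 798 mm²; tension to near edge: (37 − 0.5×32)×6 = 126 mm². R_n = min(0.6×400×798, 0.6×250×1278) + 1.0×400×126 = min(191.52, 191.7) + 50.4 = 241.92 kN. φR_n = 0.75 × 241.92 = 181.4 kN.
Tension yield (gross): A_g = 212×6 = 1272 mm². φR_n = 0.90 × 250 × 1272 = 286.2 kN.
Governing: min(745.9, 285.1, 181.4, 286.2) = 181.4 kN → block shear.

181.4 kN (block shear governs)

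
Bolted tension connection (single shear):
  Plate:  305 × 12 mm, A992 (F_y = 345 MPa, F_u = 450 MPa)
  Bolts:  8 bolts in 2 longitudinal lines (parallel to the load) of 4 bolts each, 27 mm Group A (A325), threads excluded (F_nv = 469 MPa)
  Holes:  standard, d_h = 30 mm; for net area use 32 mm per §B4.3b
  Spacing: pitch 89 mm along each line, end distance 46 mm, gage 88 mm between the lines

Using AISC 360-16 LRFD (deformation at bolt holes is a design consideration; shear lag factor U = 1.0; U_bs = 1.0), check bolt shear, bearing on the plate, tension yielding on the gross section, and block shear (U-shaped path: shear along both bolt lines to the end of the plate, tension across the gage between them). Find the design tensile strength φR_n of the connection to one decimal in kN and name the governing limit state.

Bolt shear: A_b = π(27)²/4 = 572.56 mm². φR_n = 0.75 × 469 × 572.56 × 8 × 1 = 1611.2 kN.
Bearing (12 mm plate, F_u = 450 MPa): end bolts L_c = 46 − 30/2 = 31, R_n = min(1.2×31×12×450, 2.4×27×12×450) = 200.88 kN/bolt; interior L_c = 89 − 30 = 59, R_n = 349.92 kN/bolt. φR_n = 0.75 × (2×200.88 + 6×349.92) = 1876.0 kN.
Tension yield (gross): A_g = 305×12 = 3660 mm². φR_n = 0.90 × 345 × 3660 = 1136.4 kN.
Block shear: shear path 2×[46+3×89] = 2×313 mm, A_gv = 7512, A_nv = 2×(313 − 3.5×32)×12 = 4824 mm²; tension across gage: (88 − 1×32)×12 = 672 mm². R_n = min(0.6×450×4824, 0.6×345×7512) + 1.0×450×672 = min(1302.5, 1555) + 302.4 = 1604.9 kN. φR_n = 0.75 × 1604.9 = 1203.7 kN.
Governing: min(1611.2, 1876.0, 1136.4, 1203.7) = 1136.4 kN → gross-section yield.

1136.4 kN (gross-section yield governs)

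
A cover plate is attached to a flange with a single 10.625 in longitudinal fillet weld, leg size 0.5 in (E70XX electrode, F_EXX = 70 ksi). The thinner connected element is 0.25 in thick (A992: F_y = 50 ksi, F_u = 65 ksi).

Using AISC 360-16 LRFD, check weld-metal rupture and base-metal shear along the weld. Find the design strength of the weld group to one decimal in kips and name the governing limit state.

Weld metal: throat = 0.707×0.5 = 0.3535 in, L = 10.625 in. φR_n = 0.75 × 0.6 × 70 × 0.3535 × 10.625 = 118.3 kips.
Base metal shear (0.25 in plate): yield φR_n = 1.0×0.6×50×0.25×10.625 = 79.7 kips; rupture φR_n = 0.75×0.6×65×0.25×10.625 = 77.7 kips; take 77.7 kips (rupture).
Governing: min(118.3, 77.7) = 77.7 kips → base-metal shear.

77.7 kips (base-metal shear governs)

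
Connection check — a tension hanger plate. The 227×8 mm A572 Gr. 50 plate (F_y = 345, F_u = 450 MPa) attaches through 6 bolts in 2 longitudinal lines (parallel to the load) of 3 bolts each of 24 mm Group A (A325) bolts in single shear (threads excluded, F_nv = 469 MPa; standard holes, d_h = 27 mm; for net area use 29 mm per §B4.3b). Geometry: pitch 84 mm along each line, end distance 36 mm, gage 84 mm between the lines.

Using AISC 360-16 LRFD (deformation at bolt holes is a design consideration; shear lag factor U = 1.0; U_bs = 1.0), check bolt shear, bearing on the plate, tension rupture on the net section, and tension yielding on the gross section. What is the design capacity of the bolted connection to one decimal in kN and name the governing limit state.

456.3 kN (net-section rupture governs)

Bolt shear: A_b = π(24)²/4 = 452.39 mm². φR_n = 0.75 × 469 × 452.39 × 6 × 1 = 954.8 kN.
Bearing (8 mm plate, F_u = 450 MPa): end bolts L_c = 36 − 27/2 = 22.5, R_n = min(1.2×22.5×8×450, 2.4×24×8×450) = 97.2 kN/bolt; interior L_c = 84 − 27 = 57, R_n = 207.36 kN/bolt. φR_n = 0.75 × (2×97.2 + 4×207.36) = 767.9 kN.
Tension rupture (net): A_n = (227 − 2×29)×8 = 1352 mm² (U = 1.0, A_e = A_n). φR_n = 0.75 × 450 × 1352 = 456.3 kN.
Tension yield (gross): A_g = 227×8 = 1816 mm². φR_n = 0.90 × 345 × 1816 = 563.9 kN.
Governing: min(954.8, 767.9, 456.3, 563.9) = 456.3 kN → net-section rupture.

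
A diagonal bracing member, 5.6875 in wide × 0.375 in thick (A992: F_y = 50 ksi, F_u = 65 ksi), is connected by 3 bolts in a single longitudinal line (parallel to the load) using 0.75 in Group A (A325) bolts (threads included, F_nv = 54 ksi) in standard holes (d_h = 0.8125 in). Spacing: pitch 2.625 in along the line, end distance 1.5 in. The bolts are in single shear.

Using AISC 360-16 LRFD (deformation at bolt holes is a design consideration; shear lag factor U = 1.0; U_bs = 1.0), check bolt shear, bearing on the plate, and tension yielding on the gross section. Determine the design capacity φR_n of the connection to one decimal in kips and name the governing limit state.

53.7 kips (bolt shear governs)

Bolt shear: A_b = π(0.75)²/4 = 0.44179 in². φR_n = 0.75 × 54 × 0.44179 × 3 × 1 = 53.7 kips.
Bearing (0.375 in plate, F_u = 65 ksi): end bolts L_c = 1.5 − 0.8125/2 = 1.09375, R_n = min(1.2×1.09375×0.375×65, 2.4×0.75×0.375×65) = 31.992 kips/bolt; interior L_c = 2.625 − 0.8125 = 1.8125, R_n = 43.875 kips/bolt. φR_n = 0.75 × (1×31.992 + 2×43.875) = 89.8 kips.
Tension yield (gross): A_g = 5.6875×0.375 = 2.1328 in². φR_n = 0.90 × 50 × 2.1328 = 96.0 kips.
Governing: min(53.7, 89.8, 96.0) = 53.7 kips → bolt shear.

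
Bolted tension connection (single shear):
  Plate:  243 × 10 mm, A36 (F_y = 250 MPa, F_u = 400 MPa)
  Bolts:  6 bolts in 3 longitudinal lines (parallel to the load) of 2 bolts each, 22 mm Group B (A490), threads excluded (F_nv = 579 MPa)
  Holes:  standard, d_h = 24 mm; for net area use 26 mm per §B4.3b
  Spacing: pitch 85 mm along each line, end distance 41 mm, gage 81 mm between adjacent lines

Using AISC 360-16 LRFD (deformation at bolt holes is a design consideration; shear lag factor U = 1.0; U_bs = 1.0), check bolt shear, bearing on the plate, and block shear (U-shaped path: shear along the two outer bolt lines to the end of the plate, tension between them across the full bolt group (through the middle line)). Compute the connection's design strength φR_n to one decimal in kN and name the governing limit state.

Bolt shear: A_b = π(22)²/4 = 380.13 mm². φR_n = 0.75 × 579 × 380.13 × 6 × 1 = 990.4 kN.
Bearing (10 mm plate, F_u = 400 MPa): end bolts L_c = 41 − 24/2 = 29, R_n = min(1.2×29×10×400, 2.4×22×10×400) = 139.2 kN/bolt; interior L_c = 85 − 24 = 61, R_n = 211.2 kN/bolt. φR_n = 0.75 × (3×139.2 + 3×211.2) = 788.4 kN.
Block shear: shear path 2×[41+1×85] = 2×126 mm, A_gv = 2520, A_nv = 2×(126 − 1.5×26)×10 = 1740 mm²; tension across gage: (162 − 2×26)×10 = 1100 mm². R_n = min(0.6×400×1740, 0.6×250×2520) + 1.0×400×1100 = min(417.6, 378) + 440 = 818 kN. φR_n = 0.75 × 818 = 613.5 kN.
Governing: min(990.4, 788.4, 613.5) = 613.5 kN → block shear.

613.5 kN (block shear governs)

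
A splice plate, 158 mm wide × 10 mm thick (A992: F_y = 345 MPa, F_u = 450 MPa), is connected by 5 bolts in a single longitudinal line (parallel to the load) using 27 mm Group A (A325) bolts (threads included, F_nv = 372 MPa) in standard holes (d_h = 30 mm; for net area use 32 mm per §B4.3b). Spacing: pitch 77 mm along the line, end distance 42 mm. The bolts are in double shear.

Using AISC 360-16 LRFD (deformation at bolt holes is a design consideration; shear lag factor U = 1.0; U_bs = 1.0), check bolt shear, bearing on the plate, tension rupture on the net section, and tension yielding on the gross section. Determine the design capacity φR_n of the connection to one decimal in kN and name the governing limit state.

425.3 kN (net-section rupture governs)

Bolt shear: A_b = π(27)²/4 = 572.56 mm². φR_n = 0.75 × 372 × 572.56 × 5 × 2 = 1597.4 kN.
Bearing (10 mm plate, F_u = 450 MPa): end bolts L_c = 42 − 30/2 = 27, R_n = min(1.2×27×10×450, 2.4×27×10×450) = 145.8 kN/bolt; interior L_c = 77 − 30 = 47, R_n = 253.8 kN/bolt. φR_n = 0.75 × (1×145.8 + 4×253.8) = 870.8 kN.
Tension rupture (net): A_n = (158 − 1×32)×10 = 1260 mm² (U = 1.0, A_e = A_n). φR_n = 0.75 × 450 × 1260 = 425.3 kN.
Tension yield (gross): A_g = 158×10 = 1580 mm². φR_n = 0.90 × 345 × 1580 = 490.6 kN.
Governing: min(1597.4, 870.8, 425.3, 490.6) = 425.3 kN → net-section rupture.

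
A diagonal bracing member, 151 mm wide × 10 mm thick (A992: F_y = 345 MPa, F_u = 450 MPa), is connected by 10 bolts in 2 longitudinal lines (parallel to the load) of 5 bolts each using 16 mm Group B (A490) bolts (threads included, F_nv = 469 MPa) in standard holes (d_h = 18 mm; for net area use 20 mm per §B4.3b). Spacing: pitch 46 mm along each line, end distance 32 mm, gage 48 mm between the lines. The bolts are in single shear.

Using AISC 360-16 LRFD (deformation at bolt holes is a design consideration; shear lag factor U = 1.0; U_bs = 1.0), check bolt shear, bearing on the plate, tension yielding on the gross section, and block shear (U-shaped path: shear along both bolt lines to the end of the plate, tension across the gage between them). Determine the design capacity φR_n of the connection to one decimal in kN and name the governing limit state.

Bolt shear: A_b = π(16)²/4 = 201.06 mm². φR_n = 0.75 × 469 × 201.06 × 10 × 1 = 707.2 kN.
Bearing (10 mm plate, F_u = 450 MPa): end bolts L_c = 32 − 18/2 = 23, R_n = min(1.2×23×10×450, 2.4×16×10×450) = 124.2 kN/bolt; interior L_c = 46 − 18 = 28, R_n = 151.2 kN/bolt. φR_n = 0.75 × (2×124.2 + 8×151.2) = 1093.5 kN.
Tension yield (gross): A_g = 151×10 = 1510 mm². φR_n = 0.90 × 345 × 1510 = 468.9 kN.
Block shear: shear path 2×[32+4×46] = 2×216 mm, A_gv = 4320, A_nv = 2×(216 − 4.5×20)×10 = 2520 mm²; tension across gage: (48 − 1×20)×10 = 280 mm². R_n = min(0.6×450×2520, 0.6×345×4320) + 1.0×450×280 = min(680.4, 894.24) + 126 = 806.4 kN. φR_n = 0.75 × 806.4 = 604.8 kN.
Governing: min(707.2, 1093.5, 468.9, 604.8) = 468.9 kN → gross-section yield.

468.9 kN (gross-section yield governs)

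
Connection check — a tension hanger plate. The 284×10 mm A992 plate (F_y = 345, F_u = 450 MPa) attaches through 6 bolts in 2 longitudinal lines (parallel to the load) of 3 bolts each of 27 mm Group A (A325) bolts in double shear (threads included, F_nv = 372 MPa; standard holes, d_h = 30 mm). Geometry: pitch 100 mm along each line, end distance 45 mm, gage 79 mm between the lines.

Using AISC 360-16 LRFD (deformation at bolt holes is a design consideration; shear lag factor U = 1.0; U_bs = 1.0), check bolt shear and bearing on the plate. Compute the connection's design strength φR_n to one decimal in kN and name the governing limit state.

Bolt shear: A_b = π(27)²/4 = 572.56 mm². φR_n = 0.75 × 372 × 572.56 × 6 × 2 = 1916.9 kN.
Bearing (10 mm plate, F_u = 450 MPa): end bolts L_c = 45 − 30/2 = 30, R_n = min(1.2×30×10×450, 2.4×27×10×450) = 162 kN/bolt; interior L_c = 100 − 30 = 70, R_n = 291.6 kN/bolt. φR_n = 0.75 × (2×162 + 4×291.6) = 1117.8 kN.
Governing: min(1916.9, 1117.8) = 1117.8 kN → bearing.

1117.8 kN (bearing governs)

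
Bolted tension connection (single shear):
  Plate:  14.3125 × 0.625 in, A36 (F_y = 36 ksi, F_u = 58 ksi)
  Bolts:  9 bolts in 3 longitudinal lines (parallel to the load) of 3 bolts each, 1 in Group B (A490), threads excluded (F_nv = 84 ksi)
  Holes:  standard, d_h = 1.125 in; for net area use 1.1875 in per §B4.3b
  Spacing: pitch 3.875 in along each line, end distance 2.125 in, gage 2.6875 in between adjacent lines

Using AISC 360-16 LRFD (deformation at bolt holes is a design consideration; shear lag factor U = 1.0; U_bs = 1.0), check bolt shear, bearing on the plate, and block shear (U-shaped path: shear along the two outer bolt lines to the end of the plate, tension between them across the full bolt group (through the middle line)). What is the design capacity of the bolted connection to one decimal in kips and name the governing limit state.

Bolt shear: A_b = π(1)²/4 = 0.7854 in². φR_n = 0.75 × 84 × 0.7854 × 9 × 1 = 445.3 kips.
Bearing (0.625 in plate, F_u = 58 ksi): end bolts L_c = 2.125 − 1.125/2 = 1.5625, R_n = min(1.2×1.5625×0.625×58, 2.4×1×0.625×58) = 67.969 kips/bolt; interior L_c = 3.875 − 1.125 = 2.75, R_n = 87 kips/bolt. φR_n = 0.75 × (3×67.969 + 6×87) = 544.4 kips.
Block shear: shear path 2×[2.125+2×3.875] = 2×9.875 in, A_gv = 12.344, A_nv = 2×(9.875 − 2.5×1.1875)×0.625 = 8.6328 in²; tension across gage: (5.375 − 2×1.1875)×0.625 = 1.875 in². R_n = min(0.6×58×8.6328, 0.6×36×12.344) + 1.0×58×1.875 = min(300.42, 266.63) + 108.75 = 375.38 kips. φR_n = 0.75 × 375.38 = 281.5 kips.
Governing: min(445.3, 544.4, 281.5) = 281.5 kips → block shear.

281.5 kips (block shear governs)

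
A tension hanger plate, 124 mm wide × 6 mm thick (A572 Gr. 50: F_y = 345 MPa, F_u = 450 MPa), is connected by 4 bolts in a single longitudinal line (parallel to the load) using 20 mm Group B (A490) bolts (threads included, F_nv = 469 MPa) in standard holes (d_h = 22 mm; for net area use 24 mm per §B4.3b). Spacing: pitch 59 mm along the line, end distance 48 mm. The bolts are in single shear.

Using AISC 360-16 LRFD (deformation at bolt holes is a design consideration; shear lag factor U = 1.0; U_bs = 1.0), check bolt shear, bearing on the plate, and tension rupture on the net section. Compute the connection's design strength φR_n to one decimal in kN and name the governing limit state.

Bolt shear: A_b = π(20)²/4 = 314.16 mm². φR_n = 0.75 × 469 × 314.16 × 4 × 1 = 442.0 kN.
Bearing (6 mm plate, F_u = 450 MPa): end bolts L_c = 48 − 22/2 = 37, R_n = min(1.2×37×6×450, 2.4×20×6×450) = 119.88 kN/bolt; interior L_c = 59 − 22 = 37, R_n = 119.88 kN/bolt. φR_n = 0.75 × (1×119.88 + 3×119.88) = 359.6 kN.
Tension rupture (net): A_n = (124 − 1×24)×6 = 600 mm² (U = 1.0, A_e = A_n). φR_n = 0.75 × 450 × 600 = 202.5 kN.
Governing: min(442.0, 359.6, 202.5) = 202.5 kN → net-section rupture.

202.5 kN (net-section rupture governs)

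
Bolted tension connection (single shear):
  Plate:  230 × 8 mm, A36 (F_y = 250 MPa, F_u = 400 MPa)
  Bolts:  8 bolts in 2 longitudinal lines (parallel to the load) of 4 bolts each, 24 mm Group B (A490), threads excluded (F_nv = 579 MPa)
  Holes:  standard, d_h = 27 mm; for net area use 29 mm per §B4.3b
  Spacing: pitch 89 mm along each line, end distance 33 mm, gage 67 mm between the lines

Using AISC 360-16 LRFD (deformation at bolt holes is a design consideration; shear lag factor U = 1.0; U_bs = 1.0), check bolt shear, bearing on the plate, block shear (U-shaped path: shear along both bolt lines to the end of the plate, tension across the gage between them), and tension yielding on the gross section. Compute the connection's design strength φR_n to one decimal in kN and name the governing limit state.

414.0 kN (gross-section yield governs)

Bolt shear: A_b = π(24)²/4 = 452.39 mm². φR_n = 0.75 × 579 × 452.39 × 8 × 1 = 1571.6 kN.
Bearing (8 mm plate, F_u = 400 MPa): end bolts L_c = 33 − 27/2 = 19.5, R_n = min(1.2×19.5×8×400, 2.4×24×8×400) = 74.88 kN/bolt; interior L_c = 89 − 27 = 62, R_n = 184.32 kN/bolt. φR_n = 0.75 × (2×74.88 + 6×184.32) = 941.8 kN.
Block shear: shear path 2×[33+3×89] = 2×300 mm, A_gv = 4800, A_nv = 2×(300 − 3.5×29)×8 = 3176 mm²; tension across gage: (67 − 1×29)×8 = 304 mm². R_n = min(0.6×400×3176, 0.6×250×4800) + 1.0×400×304 = min(762.24, 720) + 121.6 = 841.6 kN. φR_n = 0.75 × 841.6 = 631.2 kN.
Tension yield (gross): A_g = 230×8 = 1840 mm². φR_n = 0.90 × 250 × 1840 = 414.0 kN.
Governing: min(1571.6, 941.8, 631.2, 414.0) = 414.0 kN → gross-section yield.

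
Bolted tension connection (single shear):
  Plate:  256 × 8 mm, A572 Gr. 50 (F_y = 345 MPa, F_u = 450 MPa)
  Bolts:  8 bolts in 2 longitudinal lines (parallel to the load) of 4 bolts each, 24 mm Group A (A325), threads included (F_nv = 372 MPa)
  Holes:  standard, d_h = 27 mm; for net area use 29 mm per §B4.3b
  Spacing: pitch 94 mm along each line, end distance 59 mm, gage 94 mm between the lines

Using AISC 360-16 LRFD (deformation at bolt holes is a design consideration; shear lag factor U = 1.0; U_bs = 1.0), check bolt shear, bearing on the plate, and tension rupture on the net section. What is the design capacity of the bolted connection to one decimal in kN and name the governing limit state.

Bolt shear: A_b = π(24)²/4 = 452.39 mm². φR_n = 0.75 × 372 × 452.39 × 8 × 1 = 1009.7 kN.
Bearing (8 mm plate, F_u = 450 MPa): end bolts L_c = 59 − 27/2 = 45.5, R_n = min(1.2×45.5×8×450, 2.4×24×8×450) = 196.56 kN/bolt; interior L_c = 94 − 27 = 67, R_n = 207.36 kN/bolt. φR_n = 0.75 × (2×196.56 + 6×207.36) = 1228.0 kN.
Tension rupture (net): A_n = (256 − 2×29)×8 = 1584 mm² (U = 1.0, A_e = A_n). φR_n = 0.75 × 450 × 1584 = 534.6 kN.
Governing: min(1009.7, 1228.0, 534.6) = 534.6 kN → net-section rupture.

534.6 kN (net-section rupture governs)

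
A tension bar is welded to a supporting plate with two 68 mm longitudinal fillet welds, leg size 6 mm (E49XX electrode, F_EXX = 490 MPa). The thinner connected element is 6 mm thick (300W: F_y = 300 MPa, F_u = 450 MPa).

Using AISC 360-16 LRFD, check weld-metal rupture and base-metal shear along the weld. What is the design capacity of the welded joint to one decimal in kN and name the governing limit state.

Weld metal: throat = 0.707×6 = 4.242 mm, L = 2×68 = 136 mm. φR_n = 0.75 × 0.6 × 490 × 4.242 × 136 = 127.2 kN.
Base metal shear (6 mm plate): yield φR_n = 1.0×0.6×300×6×136 = 146.9 kN; rupture φR_n = 0.75×0.6×450×6×136 = 165.2 kN; take 146.9 kN (yield).
Governing: min(127.2, 146.9) = 127.2 kN → weld metal.

127.2 kN (weld metal governs)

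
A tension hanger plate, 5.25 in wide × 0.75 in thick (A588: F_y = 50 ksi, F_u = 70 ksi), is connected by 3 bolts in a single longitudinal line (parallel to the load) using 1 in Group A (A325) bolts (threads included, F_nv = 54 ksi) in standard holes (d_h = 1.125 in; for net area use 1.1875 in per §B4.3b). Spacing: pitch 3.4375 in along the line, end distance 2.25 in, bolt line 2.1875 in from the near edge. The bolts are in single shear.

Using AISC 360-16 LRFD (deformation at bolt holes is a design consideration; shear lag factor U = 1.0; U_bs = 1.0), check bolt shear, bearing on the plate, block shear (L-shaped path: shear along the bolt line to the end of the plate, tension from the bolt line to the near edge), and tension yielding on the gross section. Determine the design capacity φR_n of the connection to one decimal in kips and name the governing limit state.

95.4 kips (bolt shear governs)

Bolt shear: A_b = π(1)²/4 = 0.7854 in². φR_n = 0.75 × 54 × 0.7854 × 3 × 1 = 95.4 kips.
Bearing (0.75 in plate, F_u = 70 ksi): end bolts L_c = 2.25 − 1.125/2 = 1.6875, R_n = min(1.2×1.6875×0.75×70, 2.4×1×0.75×70) = 106.31 kips/bolt; interior L_c = 3.4375 − 1.125 = 2.3125, R_n = 126 kips/bolt. φR_n = 0.75 × (1×106.31 + 2×126) = 268.7 kips.
Block shear: shear path 1×[2.25+2×3.4375] = 1×9.125 in, A_gv = 6.8438, A_nv = 1×(9.125 − 2.5×1.1875)×0.75 = 4.6172 in²; tension to near edge: (2.1875 − 0.5×1.1875)×0.75 = 1.1953 in². R_n = min(0.6×70×4.6172, 0.6×50×6.8438) + 1.0×70×1.1953 = min(193.92, 205.31) + 83.671 = 277.59 kips. φR_n = 0.75 × 277.59 = 208.2 kips.
Tension yield (gross): A_g = 5.25×0.75 = 3.9375 in². φR_n = 0.90 × 50 × 3.9375 = 177.2 kips.
Governing: min(95.4, 268.7, 208.2, 177.2) = 95.4 kips → bolt shear.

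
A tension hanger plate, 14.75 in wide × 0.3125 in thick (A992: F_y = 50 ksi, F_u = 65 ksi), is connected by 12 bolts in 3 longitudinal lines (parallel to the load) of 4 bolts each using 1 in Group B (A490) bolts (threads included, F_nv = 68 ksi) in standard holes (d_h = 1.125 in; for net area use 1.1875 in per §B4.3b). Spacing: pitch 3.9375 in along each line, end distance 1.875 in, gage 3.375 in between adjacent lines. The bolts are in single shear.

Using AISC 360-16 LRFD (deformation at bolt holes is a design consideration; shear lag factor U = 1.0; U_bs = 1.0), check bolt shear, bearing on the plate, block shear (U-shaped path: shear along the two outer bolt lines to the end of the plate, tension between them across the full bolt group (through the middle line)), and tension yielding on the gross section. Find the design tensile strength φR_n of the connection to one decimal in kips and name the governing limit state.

Bolt shear: A_b = π(1)²/4 = 0.7854 in². φR_n = 0.75 × 68 × 0.7854 × 12 × 1 = 480.7 kips.
Bearing (0.3125 in plate, F_u = 65 ksi): end bolts L_c = 1.875 − 1.125/2 = 1.3125, R_n = min(1.2×1.3125×0.3125×65, 2.4×1×0.3125×65) = 31.992 kips/bolt; interior L_c = 3.9375 − 1.125 = 2.8125, R_n = 48.75 kips/bolt. φR_n = 0.75 × (3×31.992 + 9×48.75) = 401.0 kips.
Block shear: shear path 2×[1.875+3×3.9375] = 2×13.6875 in, A_gv = 8.5547, A_nv = 2×(13.6875 − 3.5×1.1875)×0.3125 = 5.957 in²; tension across gage: (6.75 − 2×1.1875)×0.3125 = 1.3672 in². R_n = min(0.6×65×5.957, 0.6×50×8.5547) + 1.0×65×1.3672 = min(232.32, 256.64) + 88.868 = 321.19 kips. φR_n = 0.75 × 321.19 = 240.9 kips.
Tension yield (gross): A_g = 14.75×0.3125 = 4.6094 in². φR_n = 0.90 × 50 × 4.6094 = 207.4 kips.
Governing: min(480.7, 401.0, 240.9, 207.4) = 207.4 kips → gross-section yield.

207.4 kips (gross-section yield governs)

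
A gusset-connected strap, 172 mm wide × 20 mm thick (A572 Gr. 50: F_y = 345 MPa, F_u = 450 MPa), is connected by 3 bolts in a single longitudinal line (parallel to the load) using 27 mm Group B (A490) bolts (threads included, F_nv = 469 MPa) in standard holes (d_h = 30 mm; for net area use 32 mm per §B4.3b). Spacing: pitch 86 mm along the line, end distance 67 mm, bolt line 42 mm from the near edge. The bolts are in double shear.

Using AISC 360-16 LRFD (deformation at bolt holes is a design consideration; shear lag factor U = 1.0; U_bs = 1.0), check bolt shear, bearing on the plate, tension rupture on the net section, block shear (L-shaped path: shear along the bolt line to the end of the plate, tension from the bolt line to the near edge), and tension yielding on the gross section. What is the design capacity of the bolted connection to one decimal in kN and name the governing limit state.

819.5 kN (block shear governs)

Bolt shear: A_b = π(27)²/4 = 572.56 mm². φR_n = 0.75 × 469 × 572.56 × 3 × 2 = 1208.4 kN.
Bearing (20 mm plate, F_u = 450 MPa): end bolts L_c = 67 − 30/2 = 52, R_n = min(1.2×52×20×450, 2.4×27×20×450) = 561.6 kN/bolt; interior L_c = 86 − 30 = 56, R_n = 583.2 kN/bolt. φR_n = 0.75 × (1×561.6 + 2×583.2) = 1296.0 kN.
Tension rupture (net): A_n = (172 − 1×32)×20 = 2800 mm² (U = 1.0, A_e = A_n). φR_n = 0.75 × 450 × 2800 = 945.0 kN.
Block shear: shear path 1×[67+2×86] = 1×239 mm, A_gv = 4780, A_nv = 1×(239 − 2.5×32)×20 = 3180 mm²; tension to near edge: (42 − 0.5×32)×20 = 520 mm². R_n = min(0.6×450×3180, 0.6×345×4780) + 1.0×450×520 = min(858.6, 989.46) + 234 = 1092.6 kN. φR_n = 0.75 × 1092.6 = 819.5 kN.
Tension yield (gross): A_g = 172×20 = 3440 mm². φR_n = 0.90 × 345 × 3440 = 1068.1 kN.
Governing: min(1208.4, 1296.0, 945.0, 819.5, 1068.1) = 819.5 kN → block shear.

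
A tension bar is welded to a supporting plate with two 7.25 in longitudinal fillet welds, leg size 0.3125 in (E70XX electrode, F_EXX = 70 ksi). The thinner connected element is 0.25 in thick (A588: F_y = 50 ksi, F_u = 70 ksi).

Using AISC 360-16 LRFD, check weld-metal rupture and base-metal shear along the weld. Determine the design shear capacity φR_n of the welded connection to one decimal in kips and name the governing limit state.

Weld metal: throat = 0.707×0.3125 = 0.22094 in, L = 2×7.25 = 14.5 in. φR_n = 0.75 × 0.6 × 70 × 0.22094 × 14.5 = 100.9 kips.
Base metal shear (0.25 in plate): yield φR_n = 1.0×0.6×50×0.25×14.5 = 108.8 kips; rupture φR_n = 0.75×0.6×70×0.25×14.5 = 114.2 kips; take 108.8 kips (yield).
Governing: min(100.9, 108.8) = 100.9 kips → weld metal.

100.9 kips (weld metal governs)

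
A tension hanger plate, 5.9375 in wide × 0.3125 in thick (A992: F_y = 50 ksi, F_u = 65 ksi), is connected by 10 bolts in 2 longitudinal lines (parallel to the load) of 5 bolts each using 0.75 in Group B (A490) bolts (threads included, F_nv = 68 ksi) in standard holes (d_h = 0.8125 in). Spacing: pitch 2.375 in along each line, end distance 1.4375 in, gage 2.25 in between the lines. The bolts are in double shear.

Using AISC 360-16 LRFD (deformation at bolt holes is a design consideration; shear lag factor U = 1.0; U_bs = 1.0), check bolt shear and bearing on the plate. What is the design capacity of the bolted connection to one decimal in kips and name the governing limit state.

Bolt shear: A_b = π(0.75)²/4 = 0.44179 in². φR_n = 0.75 × 68 × 0.44179 × 10 × 2 = 450.6 kips.
Bearing (0.3125 in plate, F_u = 65 ksi): end bolts L_c = 1.4375 − 0.8125/2 = 1.03125, R_n = min(1.2×1.03125×0.3125×65, 2.4×0.75×0.3125×65) = 25.137 kips/bolt; interior L_c = 2.375 − 0.8125 = 1.5625, R_n = 36.563 kips/bolt. φR_n = 0.75 × (2×25.137 + 8×36.563) = 257.1 kips.
Governing: min(450.6, 257.1) = 257.1 kips → bearing.

257.1 kips (bearing governs)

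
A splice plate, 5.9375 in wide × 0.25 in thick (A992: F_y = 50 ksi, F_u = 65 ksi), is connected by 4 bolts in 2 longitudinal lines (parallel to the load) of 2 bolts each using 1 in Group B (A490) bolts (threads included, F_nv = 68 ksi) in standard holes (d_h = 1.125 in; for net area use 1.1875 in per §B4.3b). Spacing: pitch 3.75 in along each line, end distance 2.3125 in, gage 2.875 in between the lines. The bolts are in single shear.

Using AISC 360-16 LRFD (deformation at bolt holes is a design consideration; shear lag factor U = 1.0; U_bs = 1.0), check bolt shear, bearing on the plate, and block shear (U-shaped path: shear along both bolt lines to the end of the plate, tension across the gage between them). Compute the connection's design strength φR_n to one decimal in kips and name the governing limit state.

Bolt shear: A_b = π(1)²/4 = 0.7854 in². φR_n = 0.75 × 68 × 0.7854 × 4 × 1 = 160.2 kips.
Bearing (0.25 in plate, F_u = 65 ksi): end bolts L_c = 2.3125 − 1.125/2 = 1.75, R_n = min(1.2×1.75×0.25×65, 2.4×1×0.25×65) = 34.125 kips/bolt; interior L_c = 3.75 − 1.125 = 2.625, R_n = 39 kips/bolt. φR_n = 0.75 × (2×34.125 + 2×39) = 109.7 kips.
Block shear: shear path 2×[2.3125+1×3.75] = 2×6.0625 in, A_gv = 3.0313, A_nv = 2×(6.0625 − 1.5×1.1875)×0.25 = 2.1406 in²; tension across gage: (2.875 − 1×1.1875)×0.25 = 0.42188 in². R_n = min(0.6×65×2.1406, 0.6×50×3.0313) + 1.0×65×0.42188 = min(83.483, 90.939) + 27.422 = 110.91 kips. φR_n = 0.75 × 110.91 = 83.2 kips.
Governing: min(160.2, 109.7, 83.2) = 83.2 kips → block shear.

83.2 kips (block shear governs)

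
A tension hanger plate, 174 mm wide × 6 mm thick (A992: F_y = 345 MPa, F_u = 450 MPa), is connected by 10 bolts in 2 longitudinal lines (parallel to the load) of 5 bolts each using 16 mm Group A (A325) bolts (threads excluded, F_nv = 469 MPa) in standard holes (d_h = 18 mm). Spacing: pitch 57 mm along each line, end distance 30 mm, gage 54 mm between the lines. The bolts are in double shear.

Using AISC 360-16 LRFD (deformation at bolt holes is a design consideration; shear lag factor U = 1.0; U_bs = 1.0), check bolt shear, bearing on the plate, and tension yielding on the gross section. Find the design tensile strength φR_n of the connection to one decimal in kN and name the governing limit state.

Bolt shear: A_b = π(16)²/4 = 201.06 mm². φR_n = 0.75 × 469 × 201.06 × 10 × 2 = 1414.5 kN.
Bearing (6 mm plate, F_u = 450 MPa): end bolts L_c = 30 − 18/2 = 21, R_n = min(1.2×21×6×450, 2.4×16×6×450) = 68.04 kN/bolt; interior L_c = 57 − 18 = 39, R_n = 103.68 kN/bolt. φR_n = 0.75 × (2×68.04 + 8×103.68) = 724.1 kN.
Tension yield (gross): A_g = 174×6 = 1044 mm². φR_n = 0.90 × 345 × 1044 = 324.2 kN.
Governing: min(1414.5, 724.1, 324.2) = 324.2 kN → gross-section yield.

324.2 kN (gross-section yield governs)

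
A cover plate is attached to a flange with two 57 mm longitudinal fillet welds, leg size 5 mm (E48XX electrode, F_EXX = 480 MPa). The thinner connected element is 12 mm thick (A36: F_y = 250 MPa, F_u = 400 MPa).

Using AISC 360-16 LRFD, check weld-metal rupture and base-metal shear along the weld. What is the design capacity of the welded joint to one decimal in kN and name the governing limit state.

87.0 kN (weld metal governs)

Weld metal: throat = 0.707×5 = 3.535 mm, L = 2×57 = 114 mm. φR_n = 0.75 × 0.6 × 480 × 3.535 × 114 = 87.0 kN.
Base metal shear (12 mm plate): yield φR_n = 1.0×0.6×250×12×114 = 205.2 kN; rupture φR_n = 0.75×0.6×400×12×114 = 246.2 kN; take 205.2 kN (yield).
Governing: min(87.0, 205.2) = 87.0 kN → weld metal.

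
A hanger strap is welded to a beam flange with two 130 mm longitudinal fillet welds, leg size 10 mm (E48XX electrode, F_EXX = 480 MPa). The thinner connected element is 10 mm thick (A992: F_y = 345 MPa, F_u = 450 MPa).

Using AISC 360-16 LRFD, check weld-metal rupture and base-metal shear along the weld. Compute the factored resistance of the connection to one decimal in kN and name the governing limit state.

397.1 kN (weld metal governs)

Weld metal: throat = 0.707×10 = 7.07 mm, L = 2×130 = 260 mm. φR_n = 0.75 × 0.6 × 480 × 7.07 × 260 = 397.1 kN.
Base metal shear (10 mm plate): yield φR_n = 1.0×0.6×345×10×260 = 538.2 kN; rupture φR_n = 0.75×0.6×450×10×260 = 526.5 kN; take 526.5 kN (rupture).
Governing: min(397.1, 526.5) = 397.1 kN → weld metal.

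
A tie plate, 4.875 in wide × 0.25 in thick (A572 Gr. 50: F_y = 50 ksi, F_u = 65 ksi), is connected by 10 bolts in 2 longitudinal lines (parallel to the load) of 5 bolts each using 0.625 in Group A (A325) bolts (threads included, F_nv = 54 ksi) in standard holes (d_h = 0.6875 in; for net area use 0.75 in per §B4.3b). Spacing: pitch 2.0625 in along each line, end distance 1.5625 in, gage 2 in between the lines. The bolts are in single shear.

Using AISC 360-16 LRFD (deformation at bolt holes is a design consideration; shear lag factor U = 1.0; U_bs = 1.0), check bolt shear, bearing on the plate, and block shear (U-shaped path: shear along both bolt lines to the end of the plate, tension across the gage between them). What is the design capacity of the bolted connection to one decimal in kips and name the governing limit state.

109.4 kips (block shear governs)

Bolt shear: A_b = π(0.625)²/4 = 0.3068 in². φR_n = 0.75 × 54 × 0.3068 × 10 × 1 = 124.3 kips.
Bearing (0.25 in plate, F_u = 65 ksi): end bolts L_c = 1.5625 − 0.6875/2 = 1.21875, R_n = min(1.2×1.21875×0.25×65, 2.4×0.625×0.25×65) = 23.766 kips/bolt; interior L_c = 2.0625 − 0.6875 = 1.375, R_n = 24.375 kips/bolt. φR_n = 0.75 × (2×23.766 + 8×24.375) = 181.9 kips.
Block shear: shear path 2×[1.5625+4×2.0625] = 2×9.8125 in, A_gv = 4.9063, A_nv = 2×(9.8125 − 4.5×0.75)×0.25 = 3.2188 in²; tension across gage: (2 − 1×0.75)×0.25 = 0.3125 in². R_n = min(0.6×65×3.2188, 0.6×50×4.9063) + 1.0×65×0.3125 = min(125.53, 147.19) + 20.313 = 145.84 kips. φR_n = 0.75 × 145.84 = 109.4 kips.
Governing: min(124.3, 181.9, 109.4) = 109.4 kips → block shear.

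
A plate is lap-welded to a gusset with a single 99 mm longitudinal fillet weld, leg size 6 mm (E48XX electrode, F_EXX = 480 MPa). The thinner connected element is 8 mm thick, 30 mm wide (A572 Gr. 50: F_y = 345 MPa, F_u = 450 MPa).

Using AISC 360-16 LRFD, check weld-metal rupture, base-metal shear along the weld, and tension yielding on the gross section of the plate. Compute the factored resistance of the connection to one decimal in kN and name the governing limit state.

Weld metal: throat = 0.707×6 = 4.242 mm, L = 99 mm. φR_n = 0.75 × 0.6 × 480 × 4.242 × 99 = 90.7 kN.
Base metal shear (8 mm plate): yield φR_n = 1.0×0.6×345×8×99 = 163.9 kN; rupture φR_n = 0.75×0.6×450×8×99 = 160.4 kN; take 160.4 kN (rupture).
Tension yield (gross): A_g = 30×8 = 240 mm². φR_n = 0.90 × 345 × 240 = 74.5 kN.
Governing: min(90.7, 160.4, 74.5) = 74.5 kN → gross-section yield.

74.5 kN (gross-section yield governs)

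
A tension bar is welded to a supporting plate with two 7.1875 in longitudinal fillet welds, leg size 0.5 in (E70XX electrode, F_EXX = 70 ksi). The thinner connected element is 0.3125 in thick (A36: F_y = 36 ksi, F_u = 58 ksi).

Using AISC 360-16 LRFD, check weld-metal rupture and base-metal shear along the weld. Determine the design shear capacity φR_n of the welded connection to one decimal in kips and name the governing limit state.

Weld metal: throat = 0.707×0.5 = 0.3535 in, L = 2×7.1875 = 14.375 in. φR_n = 0.75 × 0.6 × 70 × 0.3535 × 14.375 = 160.1 kips.
Base metal shear (0.3125 in plate): yield φR_n = 1.0×0.6×36×0.3125×14.375 = 97.0 kips; rupture φR_n = 0.75×0.6×58×0.3125×14.375 = 117.2 kips; take 97.0 kips (yield).
Governing: min(160.1, 97.0) = 97.0 kips → base-metal shear.

97.0 kips (base-metal shear governs)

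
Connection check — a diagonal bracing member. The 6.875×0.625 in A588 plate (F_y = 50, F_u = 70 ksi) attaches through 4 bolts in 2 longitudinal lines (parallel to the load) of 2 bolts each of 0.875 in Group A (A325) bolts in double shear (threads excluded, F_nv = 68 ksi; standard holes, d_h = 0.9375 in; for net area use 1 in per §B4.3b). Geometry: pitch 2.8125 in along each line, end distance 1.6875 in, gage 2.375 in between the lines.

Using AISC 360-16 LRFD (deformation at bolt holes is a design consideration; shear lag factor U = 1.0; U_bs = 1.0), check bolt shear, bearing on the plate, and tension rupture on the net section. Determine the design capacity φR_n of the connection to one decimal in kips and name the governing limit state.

160.0 kips (net-section rupture governs)

Bolt shear: A_b = π(0.875)²/4 = 0.60132 in². φR_n = 0.75 × 68 × 0.60132 × 4 × 2 = 245.3 kips.
Bearing (0.625 in plate, F_u = 70 ksi): end bolts L_c = 1.6875 − 0.9375/2 = 1.21875, R_n = min(1.2×1.21875×0.625×70, 2.4×0.875×0.625×70) = 63.984 kips/bolt; interior L_c = 2.8125 − 0.9375 = 1.875, R_n = 91.875 kips/bolt. φR_n = 0.75 × (2×63.984 + 2×91.875) = 233.8 kips.
Tension rupture (net): A_n = (6.875 − 2×1)×0.625 = 3.0469 in² (U = 1.0, A_e = A_n). φR_n = 0.75 × 70 × 3.0469 = 160.0 kips.
Governing: min(245.3, 233.8, 160.0) = 160.0 kips → net-section rupture.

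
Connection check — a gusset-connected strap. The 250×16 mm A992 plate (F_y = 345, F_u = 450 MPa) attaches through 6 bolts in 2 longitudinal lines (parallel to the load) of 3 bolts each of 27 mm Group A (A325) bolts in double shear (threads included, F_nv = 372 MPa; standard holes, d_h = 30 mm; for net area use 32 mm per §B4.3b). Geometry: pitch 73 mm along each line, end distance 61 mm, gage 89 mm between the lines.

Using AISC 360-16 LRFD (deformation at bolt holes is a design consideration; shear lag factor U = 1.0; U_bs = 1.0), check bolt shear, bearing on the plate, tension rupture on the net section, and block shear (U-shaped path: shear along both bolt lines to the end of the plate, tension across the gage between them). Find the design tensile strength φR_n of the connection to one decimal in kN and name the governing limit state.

Bolt shear: A_b = π(27)²/4 = 572.56 mm². φR_n = 0.75 × 372 × 572.56 × 6 × 2 = 1916.9 kN.
Bearing (16 mm plate, F_u = 450 MPa): end bolts L_c = 61 − 30/2 = 46, R_n = min(1.2×46×16×450, 2.4×27×16×450) = 397.44 kN/bolt; interior L_c = 73 − 30 = 43, R_n = 371.52 kN/bolt. φR_n = 0.75 × (2×397.44 + 4×371.52) = 1710.7 kN.
Tension rupture (net): A_n = (250 − 2×32)×16 = 2976 mm² (U = 1.0, A_e = A_n). φR_n = 0.75 × 450 × 2976 = 1004.4 kN.
Block shear: shear path 2×[61+2×73] = 2×207 mm, A_gv = 6624, A_nv = 2×(207 − 2.5×32)×16 = 4064 mm²; tension across gage: (89 − 1×32)×16 = 912 mm². R_n = min(0.6×450×4064, 0.6×345×6624) + 1.0×450×912 = min(1097.3, 1371.2) + 410.4 = 1507.7 kN. φR_n = 0.75 × 1507.7 = 1130.8 kN.
Governing: min(1916.9, 1710.7, 1004.4, 1130.8) = 1004.4 kN → net-section rupture.

1004.4 kN (net-section rupture governs)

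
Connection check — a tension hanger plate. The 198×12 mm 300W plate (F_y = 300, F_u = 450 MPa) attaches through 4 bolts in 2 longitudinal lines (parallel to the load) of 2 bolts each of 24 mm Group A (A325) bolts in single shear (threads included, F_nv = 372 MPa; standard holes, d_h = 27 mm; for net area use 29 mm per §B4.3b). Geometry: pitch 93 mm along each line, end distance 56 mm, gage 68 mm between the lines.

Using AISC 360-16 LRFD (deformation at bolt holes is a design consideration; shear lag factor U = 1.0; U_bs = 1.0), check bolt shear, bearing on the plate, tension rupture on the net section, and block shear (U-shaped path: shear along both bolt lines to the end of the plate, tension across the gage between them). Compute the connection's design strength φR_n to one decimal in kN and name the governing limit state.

504.9 kN (bolt shear governs)

Bolt shear: A_b = π(24)²/4 = 452.39 mm². φR_n = 0.75 × 372 × 452.39 × 4 × 1 = 504.9 kN.
Bearing (12 mm plate, F_u = 450 MPa): end bolts L_c = 56 − 27/2 = 42.5, R_n = min(1.2×42.5×12×450, 2.4×24×12×450) = 275.4 kN/bolt; interior L_c = 93 − 27 = 66, R_n = 311.04 kN/bolt. φR_n = 0.75 × (2×275.4 + 2×311.04) = 879.7 kN.
Tension rupture (net): A_n = (198 − 2×29)×12 = 1680 mm² (U = 1.0, A_e = A_n). φR_n = 0.75 × 450 × 1680 = 567.0 kN.
Block shear: shear path 2×[56+1×93] = 2×149 mm, A_gv = 3576, A_nv = 2×(149 − 1.5×29)×12 = 2532 mm²; tension across gage: (68 − 1×29)×12 = 468 mm². R_n = min(0.6×450×2532, 0.6×300×3576) + 1.0×450×468 = min(683.64, 643.68) + 210.6 = 854.28 kN. φR_n = 0.75 × 854.28 = 640.7 kN.
Governing: min(504.9, 879.7, 567.0, 640.7) = 504.9 kN → bolt shear.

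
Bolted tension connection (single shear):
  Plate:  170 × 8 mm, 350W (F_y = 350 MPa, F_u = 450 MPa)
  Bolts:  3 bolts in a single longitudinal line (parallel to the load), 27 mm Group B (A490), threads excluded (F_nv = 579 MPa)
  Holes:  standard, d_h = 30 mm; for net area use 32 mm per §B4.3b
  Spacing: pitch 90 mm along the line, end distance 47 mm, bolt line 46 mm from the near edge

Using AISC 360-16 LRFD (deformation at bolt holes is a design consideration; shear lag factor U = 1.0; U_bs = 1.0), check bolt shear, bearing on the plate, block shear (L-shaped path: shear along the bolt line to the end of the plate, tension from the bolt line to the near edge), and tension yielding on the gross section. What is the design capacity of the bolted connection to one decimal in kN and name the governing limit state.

Bolt shear: A_b = π(27)²/4 = 572.56 mm². φR_n = 0.75 × 579 × 572.56 × 3 × 1 = 745.9 kN.
Bearing (8 mm plate, F_u = 450 MPa): end bolts L_c = 47 − 30/2 = 32, R_n = min(1.2×32×8×450, 2.4×27×8×450) = 138.24 kN/bolt; interior L_c = 90 − 30 = 60, R_n = 233.28 kN/bolt. φR_n = 0.75 × (1×138.24 + 2×233.28) = 453.6 kN.
Block shear: shear path 1×[47+2×90] = 1×227 mm, A_gv = 1816, A_nv = 1×(227 − 2.5×32)×8 = 1176 mm²; tension to near edge: (46 − 0.5×32)×8 = 240 mm². R_n = min(0.6×450×1176, 0.6×350×1816) + 1.0×450×240 = min(317.52, 381.36) + 108 = 425.52 kN. φR_n = 0.75 × 425.52 = 319.1 kN.
Tension yield (gross): A_g = 170×8 = 1360 mm². φR_n = 0.90 × 350 × 1360 = 428.4 kN.
Governing: min(745.9, 453.6, 319.1, 428.4) = 319.1 kN → block shear.

319.1 kN (block shear governs)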